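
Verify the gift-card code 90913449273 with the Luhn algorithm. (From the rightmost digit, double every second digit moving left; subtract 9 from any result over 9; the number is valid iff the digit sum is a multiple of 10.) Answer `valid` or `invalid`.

From the right, keep odd positions and double even positions (subtract 9 from any doubled value over 9):
  doubled (positions 2,4,...): 5 9 8 2 0 → sum 24
  kept (positions 1,3,...): 3 2 4 3 9 9 → sum 30
Total = 54.
54 mod 10 = 4, so the number is invalid.

invalid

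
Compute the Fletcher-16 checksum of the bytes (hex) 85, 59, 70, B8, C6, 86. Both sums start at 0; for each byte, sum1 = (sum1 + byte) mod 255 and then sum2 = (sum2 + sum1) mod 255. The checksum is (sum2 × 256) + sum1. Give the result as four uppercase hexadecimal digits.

DF55

Running sums (mod 255):
  after byte 0 (85): sum1=133, sum2=133
  after byte 1 (59): sum1=222, sum2=100
  after byte 2 (70): sum1=79, sum2=179
  after byte 3 (B8): sum1=8, sum2=187
  after byte 4 (C6): sum1=206, sum2=138
  after byte 5 (86): sum1=85, sum2=223
Checksum = sum2·256 + sum1 = 223·256 + 85 = 57173 = 0xDF55.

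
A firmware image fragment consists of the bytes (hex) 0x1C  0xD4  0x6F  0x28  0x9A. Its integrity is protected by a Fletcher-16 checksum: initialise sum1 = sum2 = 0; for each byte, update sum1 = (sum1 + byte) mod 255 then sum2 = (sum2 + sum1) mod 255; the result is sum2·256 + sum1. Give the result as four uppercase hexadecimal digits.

1923

Running sums (mod 255):
  after byte 0 (0x1C): sum1=28, sum2=28
  after byte 1 (0xD4): sum1=240, sum2=13
  after byte 2 (0x6F): sum1=96, sum2=109
  after byte 3 (0x28): sum1=136, sum2=245
  after byte 4 (0x9A): sum1=35, sum2=25
Checksum = sum2·256 + sum1 = 25·256 + 35 = 6435 = 0x1923.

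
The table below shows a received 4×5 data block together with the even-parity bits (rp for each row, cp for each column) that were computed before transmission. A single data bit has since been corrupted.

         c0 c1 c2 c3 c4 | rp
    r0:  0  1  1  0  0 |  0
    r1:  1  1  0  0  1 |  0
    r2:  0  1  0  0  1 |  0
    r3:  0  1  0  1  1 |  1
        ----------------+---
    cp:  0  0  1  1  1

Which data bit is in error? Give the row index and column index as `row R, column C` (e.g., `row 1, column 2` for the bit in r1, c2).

row 1, column 0

Recompute each row's even parity and compare to rp:
  r0: data parity 0, sent rp 0 → ok
  r1: data parity 1, sent rp 0 → mismatch
  r2: data parity 0, sent rp 0 → ok
  r3: data parity 1, sent rp 1 → ok
Recompute each column's even parity and compare to cp:
  c0: data parity 1, sent cp 0 → mismatch
  c1: data parity 0, sent cp 0 → ok
  c2: data parity 1, sent cp 1 → ok
  c3: data parity 1, sent cp 1 → ok
  c4: data parity 1, sent cp 1 → ok
Exactly one row (r1) and one column (c0) fail → the flipped bit is at their intersection.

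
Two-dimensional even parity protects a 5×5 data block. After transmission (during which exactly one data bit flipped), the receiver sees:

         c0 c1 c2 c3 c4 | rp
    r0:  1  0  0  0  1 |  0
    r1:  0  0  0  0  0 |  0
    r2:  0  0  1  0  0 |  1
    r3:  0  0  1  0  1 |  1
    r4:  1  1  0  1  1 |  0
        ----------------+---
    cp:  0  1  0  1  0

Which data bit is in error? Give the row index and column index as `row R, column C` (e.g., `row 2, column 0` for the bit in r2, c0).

Recompute each row's even parity and compare to rp:
  r0: data parity 0, sent rp 0 → ok
  r1: data parity 0, sent rp 0 → ok
  r2: data parity 1, sent rp 1 → ok
  r3: data parity 0, sent rp 1 → mismatch
  r4: data parity 0, sent rp 0 → ok
Recompute each column's even parity and compare to cp:
  c0: data parity 0, sent cp 0 → ok
  c1: data parity 1, sent cp 1 → ok
  c2: data parity 0, sent cp 0 → ok
  c3: data parity 1, sent cp 1 → ok
  c4: data parity 1, sent cp 0 → mismatch
Exactly one row (r3) and one column (c4) fail → the flipped bit is at their intersection.

row 3, column 4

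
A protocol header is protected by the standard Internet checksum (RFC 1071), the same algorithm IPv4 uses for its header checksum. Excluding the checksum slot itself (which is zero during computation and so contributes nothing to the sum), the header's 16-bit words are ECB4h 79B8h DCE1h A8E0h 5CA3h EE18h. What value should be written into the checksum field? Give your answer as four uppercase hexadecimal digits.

One's-complement addition (fold any carry out of bit 15 back into bit 0):
  0xECB4 + 0x79B8 = 0x1666C → wrap carry → 0x666D
  0x666D + 0xDCE1 = 0x1434E → wrap carry → 0x434F
  0x434F + 0xA8E0 = 0x0EC2F
  0xEC2F + 0x5CA3 = 0x148D2 → wrap carry → 0x48D3
  0x48D3 + 0xEE18 = 0x136EB → wrap carry → 0x36EC
One's-complement sum = 0x36EC.
Checksum = ~0x36EC & 0xFFFF = 0xC913.

C913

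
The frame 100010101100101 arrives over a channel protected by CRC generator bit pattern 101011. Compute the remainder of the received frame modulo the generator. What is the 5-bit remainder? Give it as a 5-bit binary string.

10000

Modulo-2 division of 100010101100101 by 101011:
  pos 0: 100010 XOR 101011 = 001001
  pos 2: 100110 XOR 101011 = 001101
  pos 4: 110111 XOR 101011 = 011100
  pos 5: 111000 XOR 101011 = 010011
  pos 6: 100110 XOR 101011 = 001101
  pos 8: 110110 XOR 101011 = 011101
  pos 9: 111011 XOR 101011 = 010000
Remainder = 10000 (nonzero — an error is detected).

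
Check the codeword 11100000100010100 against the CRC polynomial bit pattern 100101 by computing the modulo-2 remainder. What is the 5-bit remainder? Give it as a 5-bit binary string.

Modulo-2 division of 11100000100010100 by 100101:
  pos 0: 111000 XOR 100101 = 011101
  pos 1: 111010 XOR 100101 = 011111
  pos 2: 111110 XOR 100101 = 011011
  pos 3: 110111 XOR 100101 = 010010
  pos 4: 100100 XOR 100101 = 000001
  pos 9: 100101 XOR 100101 = 000000
Remainder = 00000 (zero — the frame passes the CRC check).

00000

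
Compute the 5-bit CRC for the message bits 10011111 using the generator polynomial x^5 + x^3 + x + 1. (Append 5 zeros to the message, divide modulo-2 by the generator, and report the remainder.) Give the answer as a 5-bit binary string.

10010

Append 5 zeros: 1001111100000. Divide by 101011 (XOR where the leading bit is 1):
  pos 0: 100111 XOR 101011 = 001100
  pos 2: 110011 XOR 101011 = 011000
  pos 3: 110000 XOR 101011 = 011011
  pos 4: 110110 XOR 101011 = 011101
  pos 5: 111010 XOR 101011 = 010001
  pos 6: 100010 XOR 101011 = 001001
Remainder (last 5 bits) = 10010. This is the CRC / FCS.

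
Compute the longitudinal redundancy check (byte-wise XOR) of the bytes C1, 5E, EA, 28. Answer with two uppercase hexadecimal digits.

5D

XOR the bytes together:
  start with 0xC1
  0xC1 ⊕ 0x5E = 0x9F
  0x9F ⊕ 0xEA = 0x75
  0x75 ⊕ 0x28 = 0x5D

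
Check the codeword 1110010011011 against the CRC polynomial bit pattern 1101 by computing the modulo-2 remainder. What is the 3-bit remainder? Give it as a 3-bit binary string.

001

Modulo-2 division of 1110010011011 by 1101:
  pos 0: 1110 XOR 1101 = 0011
  pos 2: 1101 XOR 1101 = 0000
  pos 8: 1101 XOR 1101 = 0000
Remainder = 001 (nonzero — an error is detected).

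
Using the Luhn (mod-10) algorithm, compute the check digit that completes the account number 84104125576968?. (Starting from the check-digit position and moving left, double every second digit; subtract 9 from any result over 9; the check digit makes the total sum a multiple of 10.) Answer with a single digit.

Partial digits right→left: 8 6 9 6 7 5 5 2 1 4 0 1 4 8
Double every second digit counting from the check-digit position (so the 1st, 3rd, 5th, ... of the partial from the right).
  doubled (with −9 where >9): 7 9 5 1 2 0 8 → sum 32
  kept as-is: 6 6 5 2 4 1 8 → sum 32
Total = 32 + 32 = 64.
Check digit = (10 − (64 mod 10)) mod 10 = 6.

6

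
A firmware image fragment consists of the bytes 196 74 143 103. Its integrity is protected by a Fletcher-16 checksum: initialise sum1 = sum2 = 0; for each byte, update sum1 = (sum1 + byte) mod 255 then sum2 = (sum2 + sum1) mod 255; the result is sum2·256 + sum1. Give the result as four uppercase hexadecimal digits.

7806

Running sums (mod 255):
  after byte 0 (196): sum1=196, sum2=196
  after byte 1 (74): sum1=15, sum2=211
  after byte 2 (143): sum1=158, sum2=114
  after byte 3 (103): sum1=6, sum2=120
Checksum = sum2·256 + sum1 = 120·256 + 6 = 30726 = 0x7806.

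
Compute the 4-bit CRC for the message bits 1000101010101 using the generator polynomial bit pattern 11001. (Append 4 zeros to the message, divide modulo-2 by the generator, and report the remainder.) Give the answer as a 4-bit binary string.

0011

Append 4 zeros: 10001010101010000. Divide by 11001 (XOR where the leading bit is 1):
  pos 0: 10001 XOR 11001 = 01000
  pos 1: 10000 XOR 11001 = 01001
  pos 2: 10011 XOR 11001 = 01010
  pos 3: 10100 XOR 11001 = 01101
  pos 4: 11011 XOR 11001 = 00010
  pos 7: 10010 XOR 11001 = 01011
  pos 8: 10111 XOR 11001 = 01110
  pos 9: 11100 XOR 11001 = 00101
  pos 11: 10100 XOR 11001 = 01101
  pos 12: 11010 XOR 11001 = 00011
Remainder (last 4 bits) = 0011. This is the CRC / FCS.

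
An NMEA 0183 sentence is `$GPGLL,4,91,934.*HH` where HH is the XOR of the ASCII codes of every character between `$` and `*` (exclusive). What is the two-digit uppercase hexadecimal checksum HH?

XOR the ASCII codes of the payload characters:
  'G' = 0x47 → acc = 0x47
  'P' = 0x50 → acc = 0x17
  'G' = 0x47 → acc = 0x50
  'L' = 0x4C → acc = 0x1C
  'L' = 0x4C → acc = 0x50
  ',' = 0x2C → acc = 0x7C
  '4' = 0x34 → acc = 0x48
  ',' = 0x2C → acc = 0x64
  '9' = 0x39 → acc = 0x5D
  '1' = 0x31 → acc = 0x6C
  ',' = 0x2C → acc = 0x40
  '9' = 0x39 → acc = 0x79
  '3' = 0x33 → acc = 0x4A
  '4' = 0x34 → acc = 0x7E
  '.' = 0x2E → acc = 0x50
Checksum = 0x50.

50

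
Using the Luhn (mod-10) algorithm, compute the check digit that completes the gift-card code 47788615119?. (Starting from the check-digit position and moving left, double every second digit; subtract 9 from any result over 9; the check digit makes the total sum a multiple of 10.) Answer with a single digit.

Partial digits right→left: 9 1 1 5 1 6 8 8 7 7 4
Double every second digit counting from the check-digit position (so the 1st, 3rd, 5th, ... of the partial from the right).
  doubled (with −9 where >9): 9 2 2 7 5 8 → sum 33
  kept as-is: 1 5 6 8 7 → sum 27
Total = 33 + 27 = 60.
Check digit = (10 − (60 mod 10)) mod 10 = 0.

0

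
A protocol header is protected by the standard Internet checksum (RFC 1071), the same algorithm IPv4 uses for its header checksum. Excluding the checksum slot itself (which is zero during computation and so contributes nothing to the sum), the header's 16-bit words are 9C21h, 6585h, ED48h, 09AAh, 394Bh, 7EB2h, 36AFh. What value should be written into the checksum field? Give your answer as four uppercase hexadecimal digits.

18B9

One's-complement addition (fold any carry out of bit 15 back into bit 0):
  0x9C21 + 0x6585 = 0x101A6 → wrap carry → 0x01A7
  0x01A7 + 0xED48 = 0x0EEEF
  0xEEEF + 0x09AA = 0x0F899
  0xF899 + 0x394B = 0x131E4 → wrap carry → 0x31E5
  0x31E5 + 0x7EB2 = 0x0B097
  0xB097 + 0x36AF = 0x0E746
One's-complement sum = 0xE746.
Checksum = ~0xE746 & 0xFFFF = 0x18B9.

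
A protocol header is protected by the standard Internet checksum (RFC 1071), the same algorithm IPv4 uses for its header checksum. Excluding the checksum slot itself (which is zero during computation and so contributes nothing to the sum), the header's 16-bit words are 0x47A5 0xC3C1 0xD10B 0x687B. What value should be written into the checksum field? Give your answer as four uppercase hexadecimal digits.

One's-complement addition (fold any carry out of bit 15 back into bit 0):
  0x47A5 + 0xC3C1 = 0x10B66 → wrap carry → 0x0B67
  0x0B67 + 0xD10B = 0x0DC72
  0xDC72 + 0x687B = 0x144ED → wrap carry → 0x44EE
One's-complement sum = 0x44EE.
Checksum = ~0x44EE & 0xFFFF = 0xBB11.

BB11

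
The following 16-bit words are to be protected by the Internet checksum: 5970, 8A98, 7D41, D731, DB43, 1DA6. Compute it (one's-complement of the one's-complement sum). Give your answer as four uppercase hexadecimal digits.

CE99

One's-complement addition (fold any carry out of bit 15 back into bit 0):
  0x5970 + 0x8A98 = 0x0E408
  0xE408 + 0x7D41 = 0x16149 → wrap carry → 0x614A
  0x614A + 0xD731 = 0x1387B → wrap carry → 0x387C
  0x387C + 0xDB43 = 0x113BF → wrap carry → 0x13C0
  0x13C0 + 0x1DA6 = 0x03166
One's-complement sum = 0x3166.
Checksum = ~0x3166 & 0xFFFF = 0xCE99.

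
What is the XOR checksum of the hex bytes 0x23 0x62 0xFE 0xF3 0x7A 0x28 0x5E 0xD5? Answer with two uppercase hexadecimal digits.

95

XOR the bytes together:
  start with 0x23
  0x23 ⊕ 0x62 = 0x41
  0x41 ⊕ 0xFE = 0xBF
  0xBF ⊕ 0xF3 = 0x4C
  0x4C ⊕ 0x7A = 0x36
  0x36 ⊕ 0x28 = 0x1E
  0x1E ⊕ 0x5E = 0x40
  0x40 ⊕ 0xD5 = 0x95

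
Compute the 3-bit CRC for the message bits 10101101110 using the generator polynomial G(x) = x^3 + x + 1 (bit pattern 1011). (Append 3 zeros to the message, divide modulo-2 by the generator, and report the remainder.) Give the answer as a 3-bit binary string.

Append 3 zeros: 10101101110000. Divide by 1011 (XOR where the leading bit is 1):
  pos 0: 1010 XOR 1011 = 0001
  pos 3: 1110 XOR 1011 = 0101
  pos 4: 1011 XOR 1011 = 0000
  pos 8: 1100 XOR 1011 = 0111
  pos 9: 1110 XOR 1011 = 0101
  pos 10: 1010 XOR 1011 = 0001
Remainder (last 3 bits) = 001. This is the CRC / FCS.

001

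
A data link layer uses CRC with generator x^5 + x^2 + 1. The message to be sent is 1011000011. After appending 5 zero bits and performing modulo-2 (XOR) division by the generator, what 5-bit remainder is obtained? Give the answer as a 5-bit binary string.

11011

Append 5 zeros: 101100001100000. Divide by 100101 (XOR where the leading bit is 1):
  pos 0: 101100 XOR 100101 = 001001
  pos 2: 100100 XOR 100101 = 000001
  pos 7: 111000 XOR 100101 = 011101
  pos 8: 111010 XOR 100101 = 011111
  pos 9: 111110 XOR 100101 = 011011
Remainder (last 5 bits) = 11011. This is the CRC / FCS.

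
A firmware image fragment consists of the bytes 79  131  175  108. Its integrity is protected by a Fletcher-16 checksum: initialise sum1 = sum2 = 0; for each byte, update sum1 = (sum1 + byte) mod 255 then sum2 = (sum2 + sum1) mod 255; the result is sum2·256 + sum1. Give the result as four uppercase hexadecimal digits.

Running sums (mod 255):
  after byte 0 (79): sum1=79, sum2=79
  after byte 1 (131): sum1=210, sum2=34
  after byte 2 (175): sum1=130, sum2=164
  after byte 3 (108): sum1=238, sum2=147
Checksum = sum2·256 + sum1 = 147·256 + 238 = 37870 = 0x93EE.

93EE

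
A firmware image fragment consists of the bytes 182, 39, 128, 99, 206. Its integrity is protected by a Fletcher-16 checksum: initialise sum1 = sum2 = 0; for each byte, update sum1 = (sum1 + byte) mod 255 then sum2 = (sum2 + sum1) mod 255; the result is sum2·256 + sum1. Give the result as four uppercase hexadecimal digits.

4590

Running sums (mod 255):
  after byte 0 (182): sum1=182, sum2=182
  after byte 1 (39): sum1=221, sum2=148
  after byte 2 (128): sum1=94, sum2=242
  after byte 3 (99): sum1=193, sum2=180
  after byte 4 (206): sum1=144, sum2=69
Checksum = sum2·256 + sum1 = 69·256 + 144 = 17808 = 0x4590.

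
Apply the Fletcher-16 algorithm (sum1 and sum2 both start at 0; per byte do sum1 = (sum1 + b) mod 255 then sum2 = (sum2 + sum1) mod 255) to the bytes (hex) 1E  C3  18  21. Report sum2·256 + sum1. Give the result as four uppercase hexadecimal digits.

151B

Running sums (mod 255):
  after byte 0 (1E): sum1=30, sum2=30
  after byte 1 (C3): sum1=225, sum2=0
  after byte 2 (18): sum1=249, sum2=249
  after byte 3 (21): sum1=27, sum2=21
Checksum = sum2·256 + sum1 = 21·256 + 27 = 5403 = 0x151B.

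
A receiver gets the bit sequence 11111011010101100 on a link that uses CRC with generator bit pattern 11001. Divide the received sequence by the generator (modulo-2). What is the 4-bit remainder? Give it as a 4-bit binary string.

Modulo-2 division of 11111011010101100 by 11001:
  pos 0: 11111 XOR 11001 = 00110
  pos 2: 11001 XOR 11001 = 00000
  pos 7: 10101 XOR 11001 = 01100
  pos 8: 11000 XOR 11001 = 00001
  pos 12: 11100 XOR 11001 = 00101
Remainder = 0101 (nonzero — an error is detected).

0101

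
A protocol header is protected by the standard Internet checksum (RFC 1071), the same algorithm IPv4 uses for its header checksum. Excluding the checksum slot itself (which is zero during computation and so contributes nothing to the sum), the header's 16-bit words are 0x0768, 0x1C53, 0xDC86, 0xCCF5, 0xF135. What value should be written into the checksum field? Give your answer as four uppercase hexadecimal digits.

4192

One's-complement addition (fold any carry out of bit 15 back into bit 0):
  0x0768 + 0x1C53 = 0x023BB
  0x23BB + 0xDC86 = 0x10041 → wrap carry → 0x0042
  0x0042 + 0xCCF5 = 0x0CD37
  0xCD37 + 0xF135 = 0x1BE6C → wrap carry → 0xBE6D
One's-complement sum = 0xBE6D.
Checksum = ~0xBE6D & 0xFFFF = 0x4192.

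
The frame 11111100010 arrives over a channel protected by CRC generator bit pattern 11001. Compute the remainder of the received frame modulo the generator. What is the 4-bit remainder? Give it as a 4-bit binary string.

0000

Modulo-2 division of 11111100010 by 11001:
  pos 0: 11111 XOR 11001 = 00110
  pos 2: 11010 XOR 11001 = 00011
  pos 5: 11001 XOR 11001 = 00000
Remainder = 0000 (zero — the frame passes the CRC check).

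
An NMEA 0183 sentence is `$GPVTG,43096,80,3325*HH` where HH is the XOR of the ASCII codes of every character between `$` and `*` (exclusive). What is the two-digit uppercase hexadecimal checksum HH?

49

XOR the ASCII codes of the payload characters:
  'G' = 0x47 → acc = 0x47
  'P' = 0x50 → acc = 0x17
  'V' = 0x56 → acc = 0x41
  'T' = 0x54 → acc = 0x15
  'G' = 0x47 → acc = 0x52
  ',' = 0x2C → acc = 0x7E
  '4' = 0x34 → acc = 0x4A
  '3' = 0x33 → acc = 0x79
  '0' = 0x30 → acc = 0x49
  '9' = 0x39 → acc = 0x70
  '6' = 0x36 → acc = 0x46
  ',' = 0x2C → acc = 0x6A
  '8' = 0x38 → acc = 0x52
  '0' = 0x30 → acc = 0x62
  ',' = 0x2C → acc = 0x4E
  '3' = 0x33 → acc = 0x7D
  '3' = 0x33 → acc = 0x4E
  '2' = 0x32 → acc = 0x7C
  '5' = 0x35 → acc = 0x49
Checksum = 0x49.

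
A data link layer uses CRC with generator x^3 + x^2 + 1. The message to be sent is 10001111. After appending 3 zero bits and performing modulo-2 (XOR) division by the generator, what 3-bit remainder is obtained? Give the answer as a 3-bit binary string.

Append 3 zeros: 10001111000. Divide by 1101 (XOR where the leading bit is 1):
  pos 0: 1000 XOR 1101 = 0101
  pos 1: 1011 XOR 1101 = 0110
  pos 2: 1101 XOR 1101 = 0000
  pos 6: 1100 XOR 1101 = 0001
Remainder (last 3 bits) = 010. This is the CRC / FCS.

010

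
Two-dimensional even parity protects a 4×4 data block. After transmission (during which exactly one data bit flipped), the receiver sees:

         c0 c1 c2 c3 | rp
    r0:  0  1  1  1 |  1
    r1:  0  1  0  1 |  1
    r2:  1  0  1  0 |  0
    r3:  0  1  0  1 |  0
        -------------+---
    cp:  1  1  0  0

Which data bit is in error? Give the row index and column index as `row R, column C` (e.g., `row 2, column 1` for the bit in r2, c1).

row 1, column 3

Recompute each row's even parity and compare to rp:
  r0: data parity 1, sent rp 1 → ok
  r1: data parity 0, sent rp 1 → mismatch
  r2: data parity 0, sent rp 0 → ok
  r3: data parity 0, sent rp 0 → ok
Recompute each column's even parity and compare to cp:
  c0: data parity 1, sent cp 1 → ok
  c1: data parity 1, sent cp 1 → ok
  c2: data parity 0, sent cp 0 → ok
  c3: data parity 1, sent cp 0 → mismatch
Exactly one row (r1) and one column (c3) fail → the flipped bit is at their intersection.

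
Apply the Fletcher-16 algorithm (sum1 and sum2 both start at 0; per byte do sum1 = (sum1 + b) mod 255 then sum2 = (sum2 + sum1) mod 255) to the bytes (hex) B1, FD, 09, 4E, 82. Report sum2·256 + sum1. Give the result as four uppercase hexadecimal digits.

AA89

Running sums (mod 255):
  after byte 0 (B1): sum1=177, sum2=177
  after byte 1 (FD): sum1=175, sum2=97
  after byte 2 (09): sum1=184, sum2=26
  after byte 3 (4E): sum1=7, sum2=33
  after byte 4 (82): sum1=137, sum2=170
Checksum = sum2·256 + sum1 = 170·256 + 137 = 43657 = 0xAA89.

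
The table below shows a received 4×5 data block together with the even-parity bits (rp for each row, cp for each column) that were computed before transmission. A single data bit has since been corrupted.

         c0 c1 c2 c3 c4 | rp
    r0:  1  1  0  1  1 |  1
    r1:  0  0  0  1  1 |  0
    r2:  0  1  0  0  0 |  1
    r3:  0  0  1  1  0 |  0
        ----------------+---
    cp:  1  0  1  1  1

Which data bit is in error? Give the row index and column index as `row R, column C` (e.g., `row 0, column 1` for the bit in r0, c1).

row 0, column 4

Recompute each row's even parity and compare to rp:
  r0: data parity 0, sent rp 1 → mismatch
  r1: data parity 0, sent rp 0 → ok
  r2: data parity 1, sent rp 1 → ok
  r3: data parity 0, sent rp 0 → ok
Recompute each column's even parity and compare to cp:
  c0: data parity 1, sent cp 1 → ok
  c1: data parity 0, sent cp 0 → ok
  c2: data parity 1, sent cp 1 → ok
  c3: data parity 1, sent cp 1 → ok
  c4: data parity 0, sent cp 1 → mismatch
Exactly one row (r0) and one column (c4) fail → the flipped bit is at their intersection.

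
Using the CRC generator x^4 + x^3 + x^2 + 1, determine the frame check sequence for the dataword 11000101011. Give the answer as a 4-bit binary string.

Append 4 zeros: 110001010110000. Divide by 11101 (XOR where the leading bit is 1):
  pos 0: 11000 XOR 11101 = 00101
  pos 2: 10110 XOR 11101 = 01011
  pos 3: 10111 XOR 11101 = 01010
  pos 4: 10100 XOR 11101 = 01001
  pos 5: 10011 XOR 11101 = 01110
  pos 6: 11101 XOR 11101 = 00000
Remainder (last 4 bits) = 0000. This is the CRC / FCS.

0000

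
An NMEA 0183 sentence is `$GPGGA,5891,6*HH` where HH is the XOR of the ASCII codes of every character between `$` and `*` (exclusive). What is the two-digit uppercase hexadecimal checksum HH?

65

XOR the ASCII codes of the payload characters:
  'G' = 0x47 → acc = 0x47
  'P' = 0x50 → acc = 0x17
  'G' = 0x47 → acc = 0x50
  'G' = 0x47 → acc = 0x17
  'A' = 0x41 → acc = 0x56
  ',' = 0x2C → acc = 0x7A
  '5' = 0x35 → acc = 0x4F
  '8' = 0x38 → acc = 0x77
  '9' = 0x39 → acc = 0x4E
  '1' = 0x31 → acc = 0x7F
  ',' = 0x2C → acc = 0x53
  '6' = 0x36 → acc = 0x65
Checksum = 0x65.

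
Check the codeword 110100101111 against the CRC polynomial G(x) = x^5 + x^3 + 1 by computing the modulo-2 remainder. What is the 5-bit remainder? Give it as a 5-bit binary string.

Modulo-2 division of 110100101111 by 101001:
  pos 0: 110100 XOR 101001 = 011101
  pos 1: 111011 XOR 101001 = 010010
  pos 2: 100100 XOR 101001 = 001101
  pos 4: 110111 XOR 101001 = 011110
  pos 5: 111101 XOR 101001 = 010100
  pos 6: 101001 XOR 101001 = 000000
Remainder = 00000 (zero — the frame passes the CRC check).

00000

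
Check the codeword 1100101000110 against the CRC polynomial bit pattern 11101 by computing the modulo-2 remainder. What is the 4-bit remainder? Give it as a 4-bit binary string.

0000

Modulo-2 division of 1100101000110 by 11101:
  pos 0: 11001 XOR 11101 = 00100
  pos 2: 10001 XOR 11101 = 01100
  pos 3: 11000 XOR 11101 = 00101
  pos 5: 10100 XOR 11101 = 01001
  pos 6: 10011 XOR 11101 = 01110
  pos 7: 11101 XOR 11101 = 00000
Remainder = 0000 (zero — the frame passes the CRC check).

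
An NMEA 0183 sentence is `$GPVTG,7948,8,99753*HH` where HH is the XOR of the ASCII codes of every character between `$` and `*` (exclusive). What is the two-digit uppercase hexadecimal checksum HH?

75

XOR the ASCII codes of the payload characters:
  'G' = 0x47 → acc = 0x47
  'P' = 0x50 → acc = 0x17
  'V' = 0x56 → acc = 0x41
  'T' = 0x54 → acc = 0x15
  'G' = 0x47 → acc = 0x52
  ',' = 0x2C → acc = 0x7E
  '7' = 0x37 → acc = 0x49
  '9' = 0x39 → acc = 0x70
  '4' = 0x34 → acc = 0x44
  '8' = 0x38 → acc = 0x7C
  ',' = 0x2C → acc = 0x50
  '8' = 0x38 → acc = 0x68
  ',' = 0x2C → acc = 0x44
  '9' = 0x39 → acc = 0x7D
  '9' = 0x39 → acc = 0x44
  '7' = 0x37 → acc = 0x73
  '5' = 0x35 → acc = 0x46
  '3' = 0x33 → acc = 0x75
Checksum = 0x75.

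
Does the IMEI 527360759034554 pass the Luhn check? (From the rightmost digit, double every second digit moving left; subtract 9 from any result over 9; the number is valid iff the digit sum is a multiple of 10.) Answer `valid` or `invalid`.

From the right, keep odd positions and double even positions (subtract 9 from any doubled value over 9):
  doubled (positions 2,4,...): 1 8 0 1 0 6 4 → sum 20
  kept (positions 1,3,...): 4 5 3 9 7 6 7 5 → sum 46
Total = 66.
66 mod 10 = 6, so the number is invalid.

invalid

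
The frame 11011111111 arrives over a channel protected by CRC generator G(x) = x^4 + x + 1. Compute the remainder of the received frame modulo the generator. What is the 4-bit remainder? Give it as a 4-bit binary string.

Modulo-2 division of 11011111111 by 10011:
  pos 0: 11011 XOR 10011 = 01000
  pos 1: 10001 XOR 10011 = 00010
  pos 4: 10111 XOR 10011 = 00100
  pos 6: 10011 XOR 10011 = 00000
Remainder = 0000 (zero — the frame passes the CRC check).

0000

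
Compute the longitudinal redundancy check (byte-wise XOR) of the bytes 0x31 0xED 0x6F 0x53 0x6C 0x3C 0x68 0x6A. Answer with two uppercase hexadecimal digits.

XOR the bytes together:
  start with 0x31
  0x31 ⊕ 0xED = 0xDC
  0xDC ⊕ 0x6F = 0xB3
  0xB3 ⊕ 0x53 = 0xE0
  0xE0 ⊕ 0x6C = 0x8C
  0x8C ⊕ 0x3C = 0xB0
  0xB0 ⊕ 0x68 = 0xD8
  0xD8 ⊕ 0x6A = 0xB2

B2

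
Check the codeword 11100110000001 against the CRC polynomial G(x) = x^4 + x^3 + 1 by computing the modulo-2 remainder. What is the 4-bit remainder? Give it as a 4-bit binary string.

0000

Modulo-2 division of 11100110000001 by 11001:
  pos 0: 11100 XOR 11001 = 00101
  pos 2: 10111 XOR 11001 = 01110
  pos 3: 11100 XOR 11001 = 00101
  pos 5: 10100 XOR 11001 = 01101
  pos 6: 11010 XOR 11001 = 00011
  pos 9: 11001 XOR 11001 = 00000
Remainder = 0000 (zero — the frame passes the CRC check).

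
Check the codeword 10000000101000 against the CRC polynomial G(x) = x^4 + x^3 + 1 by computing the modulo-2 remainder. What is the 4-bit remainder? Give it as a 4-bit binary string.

Modulo-2 division of 10000000101000 by 11001:
  pos 0: 10000 XOR 11001 = 01001
  pos 1: 10010 XOR 11001 = 01011
  pos 2: 10110 XOR 11001 = 01111
  pos 3: 11110 XOR 11001 = 00111
  pos 5: 11110 XOR 11001 = 00111
  pos 7: 11110 XOR 11001 = 00111
  pos 9: 11100 XOR 11001 = 00101
Remainder = 0101 (nonzero — an error is detected).

0101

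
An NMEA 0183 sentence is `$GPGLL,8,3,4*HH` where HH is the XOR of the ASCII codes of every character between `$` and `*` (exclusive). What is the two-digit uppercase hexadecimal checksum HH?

XOR the ASCII codes of the payload characters:
  'G' = 0x47 → acc = 0x47
  'P' = 0x50 → acc = 0x17
  'G' = 0x47 → acc = 0x50
  'L' = 0x4C → acc = 0x1C
  'L' = 0x4C → acc = 0x50
  ',' = 0x2C → acc = 0x7C
  '8' = 0x38 → acc = 0x44
  ',' = 0x2C → acc = 0x68
  '3' = 0x33 → acc = 0x5B
  ',' = 0x2C → acc = 0x77
  '4' = 0x34 → acc = 0x43
Checksum = 0x43.

43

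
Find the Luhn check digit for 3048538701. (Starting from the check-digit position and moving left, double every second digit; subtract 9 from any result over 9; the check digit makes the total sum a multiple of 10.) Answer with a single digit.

0

Partial digits right→left: 1 0 7 8 3 5 8 4 0 3
Double every second digit counting from the check-digit position (so the 1st, 3rd, 5th, ... of the partial from the right).
  doubled (with −9 where >9): 2 5 6 7 0 → sum 20
  kept as-is: 0 8 5 4 3 → sum 20
Total = 20 + 20 = 40.
Check digit = (10 − (40 mod 10)) mod 10 = 0.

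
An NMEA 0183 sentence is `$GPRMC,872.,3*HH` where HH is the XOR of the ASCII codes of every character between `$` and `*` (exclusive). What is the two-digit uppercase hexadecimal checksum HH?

6B

XOR the ASCII codes of the payload characters:
  'G' = 0x47 → acc = 0x47
  'P' = 0x50 → acc = 0x17
  'R' = 0x52 → acc = 0x45
  'M' = 0x4D → acc = 0x08
  'C' = 0x43 → acc = 0x4B
  ',' = 0x2C → acc = 0x67
  '8' = 0x38 → acc = 0x5F
  '7' = 0x37 → acc = 0x68
  '2' = 0x32 → acc = 0x5A
  '.' = 0x2E → acc = 0x74
  ',' = 0x2C → acc = 0x58
  '3' = 0x33 → acc = 0x6B
Checksum = 0x6B.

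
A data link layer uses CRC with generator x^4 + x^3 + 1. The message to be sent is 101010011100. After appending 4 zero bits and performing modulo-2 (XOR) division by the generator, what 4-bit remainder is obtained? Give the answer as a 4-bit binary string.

1100

Append 4 zeros: 1010100111000000. Divide by 11001 (XOR where the leading bit is 1):
  pos 0: 10101 XOR 11001 = 01100
  pos 1: 11000 XOR 11001 = 00001
  pos 5: 10111 XOR 11001 = 01110
  pos 6: 11100 XOR 11001 = 00101
  pos 8: 10100 XOR 11001 = 01101
  pos 9: 11010 XOR 11001 = 00011
Remainder (last 4 bits) = 1100. This is the CRC / FCS.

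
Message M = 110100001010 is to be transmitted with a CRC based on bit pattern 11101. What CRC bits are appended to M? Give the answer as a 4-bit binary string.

Append 4 zeros: 1101000010100000. Divide by 11101 (XOR where the leading bit is 1):
  pos 0: 11010 XOR 11101 = 00111
  pos 2: 11100 XOR 11101 = 00001
  pos 6: 10101 XOR 11101 = 01000
  pos 7: 10000 XOR 11101 = 01101
  pos 8: 11010 XOR 11101 = 00111
  pos 10: 11100 XOR 11101 = 00001
Remainder (last 4 bits) = 0010. This is the CRC / FCS.

0010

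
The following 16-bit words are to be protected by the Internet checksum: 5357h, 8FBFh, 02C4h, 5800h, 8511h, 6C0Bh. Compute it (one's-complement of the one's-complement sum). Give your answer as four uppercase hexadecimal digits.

One's-complement addition (fold any carry out of bit 15 back into bit 0):
  0x5357 + 0x8FBF = 0x0E316
  0xE316 + 0x02C4 = 0x0E5DA
  0xE5DA + 0x5800 = 0x13DDA → wrap carry → 0x3DDB
  0x3DDB + 0x8511 = 0x0C2EC
  0xC2EC + 0x6C0B = 0x12EF7 → wrap carry → 0x2EF8
One's-complement sum = 0x2EF8.
Checksum = ~0x2EF8 & 0xFFFF = 0xD107.

D107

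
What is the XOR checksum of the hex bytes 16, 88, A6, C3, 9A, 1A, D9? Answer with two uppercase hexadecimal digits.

XOR the bytes together:
  start with 0x16
  0x16 ⊕ 0x88 = 0x9E
  0x9E ⊕ 0xA6 = 0x38
  0x38 ⊕ 0xC3 = 0xFB
  0xFB ⊕ 0x9A = 0x61
  0x61 ⊕ 0x1A = 0x7B
  0x7B ⊕ 0xD9 = 0xA2

A2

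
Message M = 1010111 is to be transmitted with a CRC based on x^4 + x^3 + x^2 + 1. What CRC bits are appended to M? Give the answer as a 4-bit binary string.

1110

Append 4 zeros: 10101110000. Divide by 11101 (XOR where the leading bit is 1):
  pos 0: 10101 XOR 11101 = 01000
  pos 1: 10001 XOR 11101 = 01100
  pos 2: 11001 XOR 11101 = 00100
  pos 4: 10000 XOR 11101 = 01101
  pos 5: 11010 XOR 11101 = 00111
Remainder (last 4 bits) = 1110. This is the CRC / FCS.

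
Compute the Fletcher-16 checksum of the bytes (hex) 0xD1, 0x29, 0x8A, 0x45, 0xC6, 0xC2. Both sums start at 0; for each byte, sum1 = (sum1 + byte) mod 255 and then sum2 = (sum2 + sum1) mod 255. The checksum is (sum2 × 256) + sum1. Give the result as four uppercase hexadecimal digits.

0354

Running sums (mod 255):
  after byte 0 (0xD1): sum1=209, sum2=209
  after byte 1 (0x29): sum1=250, sum2=204
  after byte 2 (0x8A): sum1=133, sum2=82
  after byte 3 (0x45): sum1=202, sum2=29
  after byte 4 (0xC6): sum1=145, sum2=174
  after byte 5 (0xC2): sum1=84, sum2=3
Checksum = sum2·256 + sum1 = 3·256 + 84 = 852 = 0x0354.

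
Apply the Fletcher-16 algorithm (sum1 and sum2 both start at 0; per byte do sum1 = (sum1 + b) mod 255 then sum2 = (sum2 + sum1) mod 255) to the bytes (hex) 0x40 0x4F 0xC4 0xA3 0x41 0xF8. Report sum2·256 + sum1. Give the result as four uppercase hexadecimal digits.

8732

Running sums (mod 255):
  after byte 0 (0x40): sum1=64, sum2=64
  after byte 1 (0x4F): sum1=143, sum2=207
  after byte 2 (0xC4): sum1=84, sum2=36
  after byte 3 (0xA3): sum1=247, sum2=28
  after byte 4 (0x41): sum1=57, sum2=85
  after byte 5 (0xF8): sum1=50, sum2=135
Checksum = sum2·256 + sum1 = 135·256 + 50 = 34610 = 0x8732.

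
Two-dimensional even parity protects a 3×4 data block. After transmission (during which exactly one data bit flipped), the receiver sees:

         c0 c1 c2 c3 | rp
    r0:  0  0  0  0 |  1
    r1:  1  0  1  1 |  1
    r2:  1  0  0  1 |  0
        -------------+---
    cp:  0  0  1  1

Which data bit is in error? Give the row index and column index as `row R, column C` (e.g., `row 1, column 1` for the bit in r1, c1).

Recompute each row's even parity and compare to rp:
  r0: data parity 0, sent rp 1 → mismatch
  r1: data parity 1, sent rp 1 → ok
  r2: data parity 0, sent rp 0 → ok
Recompute each column's even parity and compare to cp:
  c0: data parity 0, sent cp 0 → ok
  c1: data parity 0, sent cp 0 → ok
  c2: data parity 1, sent cp 1 → ok
  c3: data parity 0, sent cp 1 → mismatch
Exactly one row (r0) and one column (c3) fail → the flipped bit is at their intersection.

row 0, column 3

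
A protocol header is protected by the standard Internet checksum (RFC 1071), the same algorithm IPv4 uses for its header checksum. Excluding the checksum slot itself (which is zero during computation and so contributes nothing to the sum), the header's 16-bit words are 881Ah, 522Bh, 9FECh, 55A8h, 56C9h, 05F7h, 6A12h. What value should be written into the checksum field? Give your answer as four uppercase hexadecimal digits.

One's-complement addition (fold any carry out of bit 15 back into bit 0):
  0x881A + 0x522B = 0x0DA45
  0xDA45 + 0x9FEC = 0x17A31 → wrap carry → 0x7A32
  0x7A32 + 0x55A8 = 0x0CFDA
  0xCFDA + 0x56C9 = 0x126A3 → wrap carry → 0x26A4
  0x26A4 + 0x05F7 = 0x02C9B
  0x2C9B + 0x6A12 = 0x096AD
One's-complement sum = 0x96AD.
Checksum = ~0x96AD & 0xFFFF = 0x6952.

6952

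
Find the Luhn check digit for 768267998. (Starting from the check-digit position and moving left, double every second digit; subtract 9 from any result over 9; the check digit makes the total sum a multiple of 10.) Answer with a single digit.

Partial digits right→left: 8 9 9 7 6 2 8 6 7
Double every second digit counting from the check-digit position (so the 1st, 3rd, 5th, ... of the partial from the right).
  doubled (with −9 where >9): 7 9 3 7 5 → sum 31
  kept as-is: 9 7 2 6 → sum 24
Total = 31 + 24 = 55.
Check digit = (10 − (55 mod 10)) mod 10 = 5.

5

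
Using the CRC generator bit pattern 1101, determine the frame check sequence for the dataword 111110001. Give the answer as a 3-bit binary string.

Append 3 zeros: 111110001000. Divide by 1101 (XOR where the leading bit is 1):
  pos 0: 1111 XOR 1101 = 0010
  pos 2: 1010 XOR 1101 = 0111
  pos 3: 1110 XOR 1101 = 0011
  pos 5: 1101 XOR 1101 = 0000
Remainder (last 3 bits) = 000. This is the CRC / FCS.

000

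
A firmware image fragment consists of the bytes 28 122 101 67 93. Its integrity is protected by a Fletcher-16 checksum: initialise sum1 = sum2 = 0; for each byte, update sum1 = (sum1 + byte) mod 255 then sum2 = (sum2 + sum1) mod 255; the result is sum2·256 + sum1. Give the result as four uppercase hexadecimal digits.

Running sums (mod 255):
  after byte 0 (28): sum1=28, sum2=28
  after byte 1 (122): sum1=150, sum2=178
  after byte 2 (101): sum1=251, sum2=174
  after byte 3 (67): sum1=63, sum2=237
  after byte 4 (93): sum1=156, sum2=138
Checksum = sum2·256 + sum1 = 138·256 + 156 = 35484 = 0x8A9C.

8A9C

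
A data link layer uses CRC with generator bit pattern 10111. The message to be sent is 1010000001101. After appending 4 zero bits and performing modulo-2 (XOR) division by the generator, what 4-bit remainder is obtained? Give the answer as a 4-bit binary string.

Append 4 zeros: 10100000011010000. Divide by 10111 (XOR where the leading bit is 1):
  pos 0: 10100 XOR 10111 = 00011
  pos 3: 11000 XOR 10111 = 01111
  pos 4: 11110 XOR 10111 = 01001
  pos 5: 10011 XOR 10111 = 00100
  pos 7: 10010 XOR 10111 = 00101
  pos 9: 10110 XOR 10111 = 00001
Remainder (last 4 bits) = 1000. This is the CRC / FCS.

1000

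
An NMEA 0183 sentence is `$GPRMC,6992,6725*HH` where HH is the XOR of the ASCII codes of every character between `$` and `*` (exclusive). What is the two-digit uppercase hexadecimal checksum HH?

XOR the ASCII codes of the payload characters:
  'G' = 0x47 → acc = 0x47
  'P' = 0x50 → acc = 0x17
  'R' = 0x52 → acc = 0x45
  'M' = 0x4D → acc = 0x08
  'C' = 0x43 → acc = 0x4B
  ',' = 0x2C → acc = 0x67
  '6' = 0x36 → acc = 0x51
  '9' = 0x39 → acc = 0x68
  '9' = 0x39 → acc = 0x51
  '2' = 0x32 → acc = 0x63
  ',' = 0x2C → acc = 0x4F
  '6' = 0x36 → acc = 0x79
  '7' = 0x37 → acc = 0x4E
  '2' = 0x32 → acc = 0x7C
  '5' = 0x35 → acc = 0x49
Checksum = 0x49.

49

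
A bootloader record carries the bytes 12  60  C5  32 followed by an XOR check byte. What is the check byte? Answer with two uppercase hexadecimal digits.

XOR the bytes together:
  start with 0x12
  0x12 ⊕ 0x60 = 0x72
  0x72 ⊕ 0xC5 = 0xB7
  0xB7 ⊕ 0x32 = 0x85

85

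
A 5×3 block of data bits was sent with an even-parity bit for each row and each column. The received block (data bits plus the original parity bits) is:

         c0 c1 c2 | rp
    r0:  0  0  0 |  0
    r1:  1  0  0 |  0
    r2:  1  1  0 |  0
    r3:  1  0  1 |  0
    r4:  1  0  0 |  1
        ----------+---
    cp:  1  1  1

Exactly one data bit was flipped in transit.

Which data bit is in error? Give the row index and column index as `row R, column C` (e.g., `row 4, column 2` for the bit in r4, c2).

Recompute each row's even parity and compare to rp:
  r0: data parity 0, sent rp 0 → ok
  r1: data parity 1, sent rp 0 → mismatch
  r2: data parity 0, sent rp 0 → ok
  r3: data parity 0, sent rp 0 → ok
  r4: data parity 1, sent rp 1 → ok
Recompute each column's even parity and compare to cp:
  c0: data parity 0, sent cp 1 → mismatch
  c1: data parity 1, sent cp 1 → ok
  c2: data parity 1, sent cp 1 → ok
Exactly one row (r1) and one column (c0) fail → the flipped bit is at their intersection.

row 1, column 0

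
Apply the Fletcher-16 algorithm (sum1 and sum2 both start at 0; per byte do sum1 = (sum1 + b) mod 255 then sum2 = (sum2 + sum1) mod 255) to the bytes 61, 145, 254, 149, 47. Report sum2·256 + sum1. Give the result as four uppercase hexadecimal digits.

Running sums (mod 255):
  after byte 0 (61): sum1=61, sum2=61
  after byte 1 (145): sum1=206, sum2=12
  after byte 2 (254): sum1=205, sum2=217
  after byte 3 (149): sum1=99, sum2=61
  after byte 4 (47): sum1=146, sum2=207
Checksum = sum2·256 + sum1 = 207·256 + 146 = 53138 = 0xCF92.

CF92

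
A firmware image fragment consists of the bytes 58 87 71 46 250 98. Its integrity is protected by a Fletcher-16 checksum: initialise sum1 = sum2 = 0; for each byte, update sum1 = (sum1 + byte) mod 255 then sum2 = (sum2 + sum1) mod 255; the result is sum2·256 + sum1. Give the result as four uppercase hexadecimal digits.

1264

Running sums (mod 255):
  after byte 0 (58): sum1=58, sum2=58
  after byte 1 (87): sum1=145, sum2=203
  after byte 2 (71): sum1=216, sum2=164
  after byte 3 (46): sum1=7, sum2=171
  after byte 4 (250): sum1=2, sum2=173
  after byte 5 (98): sum1=100, sum2=18
Checksum = sum2·256 + sum1 = 18·256 + 100 = 4708 = 0x1264.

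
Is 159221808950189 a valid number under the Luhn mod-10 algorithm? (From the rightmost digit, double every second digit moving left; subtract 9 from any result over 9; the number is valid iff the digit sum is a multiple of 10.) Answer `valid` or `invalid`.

From the right, keep odd positions and double even positions (subtract 9 from any doubled value over 9):
  doubled (positions 2,4,...): 7 0 9 0 2 4 1 → sum 23
  kept (positions 1,3,...): 9 1 5 8 8 2 9 1 → sum 43
Total = 66.
66 mod 10 = 6, so the number is invalid.

invalid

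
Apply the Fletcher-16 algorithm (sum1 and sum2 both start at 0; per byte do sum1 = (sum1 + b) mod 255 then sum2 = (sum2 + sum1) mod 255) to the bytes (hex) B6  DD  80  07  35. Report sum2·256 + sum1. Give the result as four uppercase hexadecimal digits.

CD51

Running sums (mod 255):
  after byte 0 (B6): sum1=182, sum2=182
  after byte 1 (DD): sum1=148, sum2=75
  after byte 2 (80): sum1=21, sum2=96
  after byte 3 (07): sum1=28, sum2=124
  after byte 4 (35): sum1=81, sum2=205
Checksum = sum2·256 + sum1 = 205·256 + 81 = 52561 = 0xCD51.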